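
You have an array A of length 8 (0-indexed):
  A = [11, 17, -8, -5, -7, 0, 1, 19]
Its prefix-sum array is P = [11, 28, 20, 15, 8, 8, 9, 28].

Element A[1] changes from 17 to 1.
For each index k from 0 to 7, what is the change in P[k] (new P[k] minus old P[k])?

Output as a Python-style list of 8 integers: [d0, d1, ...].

Answer: [0, -16, -16, -16, -16, -16, -16, -16]

Derivation:
Element change: A[1] 17 -> 1, delta = -16
For k < 1: P[k] unchanged, delta_P[k] = 0
For k >= 1: P[k] shifts by exactly -16
Delta array: [0, -16, -16, -16, -16, -16, -16, -16]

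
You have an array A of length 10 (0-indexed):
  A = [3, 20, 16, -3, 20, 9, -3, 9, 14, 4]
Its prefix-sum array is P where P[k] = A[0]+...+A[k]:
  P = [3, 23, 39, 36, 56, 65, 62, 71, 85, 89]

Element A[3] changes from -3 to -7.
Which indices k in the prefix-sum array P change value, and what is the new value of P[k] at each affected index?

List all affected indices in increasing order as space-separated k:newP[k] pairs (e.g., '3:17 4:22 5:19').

Answer: 3:32 4:52 5:61 6:58 7:67 8:81 9:85

Derivation:
P[k] = A[0] + ... + A[k]
P[k] includes A[3] iff k >= 3
Affected indices: 3, 4, ..., 9; delta = -4
  P[3]: 36 + -4 = 32
  P[4]: 56 + -4 = 52
  P[5]: 65 + -4 = 61
  P[6]: 62 + -4 = 58
  P[7]: 71 + -4 = 67
  P[8]: 85 + -4 = 81
  P[9]: 89 + -4 = 85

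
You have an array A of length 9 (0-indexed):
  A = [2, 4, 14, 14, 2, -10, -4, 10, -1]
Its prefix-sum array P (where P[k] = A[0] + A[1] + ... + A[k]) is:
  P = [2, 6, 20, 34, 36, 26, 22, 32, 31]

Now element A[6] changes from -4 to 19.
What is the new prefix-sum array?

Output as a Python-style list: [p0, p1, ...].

Change: A[6] -4 -> 19, delta = 23
P[k] for k < 6: unchanged (A[6] not included)
P[k] for k >= 6: shift by delta = 23
  P[0] = 2 + 0 = 2
  P[1] = 6 + 0 = 6
  P[2] = 20 + 0 = 20
  P[3] = 34 + 0 = 34
  P[4] = 36 + 0 = 36
  P[5] = 26 + 0 = 26
  P[6] = 22 + 23 = 45
  P[7] = 32 + 23 = 55
  P[8] = 31 + 23 = 54

Answer: [2, 6, 20, 34, 36, 26, 45, 55, 54]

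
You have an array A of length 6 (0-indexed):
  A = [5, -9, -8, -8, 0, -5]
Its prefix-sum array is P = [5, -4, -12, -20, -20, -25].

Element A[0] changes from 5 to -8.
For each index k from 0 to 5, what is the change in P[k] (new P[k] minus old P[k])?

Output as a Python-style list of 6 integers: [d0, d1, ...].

Answer: [-13, -13, -13, -13, -13, -13]

Derivation:
Element change: A[0] 5 -> -8, delta = -13
For k < 0: P[k] unchanged, delta_P[k] = 0
For k >= 0: P[k] shifts by exactly -13
Delta array: [-13, -13, -13, -13, -13, -13]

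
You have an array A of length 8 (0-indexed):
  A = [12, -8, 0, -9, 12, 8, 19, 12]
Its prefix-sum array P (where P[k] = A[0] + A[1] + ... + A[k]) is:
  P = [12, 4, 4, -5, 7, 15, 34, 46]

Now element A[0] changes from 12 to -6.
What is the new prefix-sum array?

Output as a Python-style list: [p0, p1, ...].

Change: A[0] 12 -> -6, delta = -18
P[k] for k < 0: unchanged (A[0] not included)
P[k] for k >= 0: shift by delta = -18
  P[0] = 12 + -18 = -6
  P[1] = 4 + -18 = -14
  P[2] = 4 + -18 = -14
  P[3] = -5 + -18 = -23
  P[4] = 7 + -18 = -11
  P[5] = 15 + -18 = -3
  P[6] = 34 + -18 = 16
  P[7] = 46 + -18 = 28

Answer: [-6, -14, -14, -23, -11, -3, 16, 28]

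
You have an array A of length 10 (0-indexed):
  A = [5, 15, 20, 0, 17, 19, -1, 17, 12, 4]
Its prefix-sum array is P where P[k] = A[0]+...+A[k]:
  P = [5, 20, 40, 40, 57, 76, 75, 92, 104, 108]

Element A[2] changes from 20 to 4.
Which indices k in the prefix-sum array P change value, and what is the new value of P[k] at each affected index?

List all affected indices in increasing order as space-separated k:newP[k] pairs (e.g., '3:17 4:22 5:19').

Answer: 2:24 3:24 4:41 5:60 6:59 7:76 8:88 9:92

Derivation:
P[k] = A[0] + ... + A[k]
P[k] includes A[2] iff k >= 2
Affected indices: 2, 3, ..., 9; delta = -16
  P[2]: 40 + -16 = 24
  P[3]: 40 + -16 = 24
  P[4]: 57 + -16 = 41
  P[5]: 76 + -16 = 60
  P[6]: 75 + -16 = 59
  P[7]: 92 + -16 = 76
  P[8]: 104 + -16 = 88
  P[9]: 108 + -16 = 92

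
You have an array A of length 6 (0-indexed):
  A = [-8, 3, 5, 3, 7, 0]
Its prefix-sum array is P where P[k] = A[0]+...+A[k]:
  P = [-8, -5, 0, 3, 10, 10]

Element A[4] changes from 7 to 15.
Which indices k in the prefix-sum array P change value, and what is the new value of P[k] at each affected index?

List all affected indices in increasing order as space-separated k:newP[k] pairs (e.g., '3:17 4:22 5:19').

P[k] = A[0] + ... + A[k]
P[k] includes A[4] iff k >= 4
Affected indices: 4, 5, ..., 5; delta = 8
  P[4]: 10 + 8 = 18
  P[5]: 10 + 8 = 18

Answer: 4:18 5:18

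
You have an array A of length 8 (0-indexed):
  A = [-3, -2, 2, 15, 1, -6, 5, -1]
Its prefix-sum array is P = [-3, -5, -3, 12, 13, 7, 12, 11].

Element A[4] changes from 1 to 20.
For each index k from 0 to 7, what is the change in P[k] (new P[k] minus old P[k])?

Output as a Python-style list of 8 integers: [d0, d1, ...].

Element change: A[4] 1 -> 20, delta = 19
For k < 4: P[k] unchanged, delta_P[k] = 0
For k >= 4: P[k] shifts by exactly 19
Delta array: [0, 0, 0, 0, 19, 19, 19, 19]

Answer: [0, 0, 0, 0, 19, 19, 19, 19]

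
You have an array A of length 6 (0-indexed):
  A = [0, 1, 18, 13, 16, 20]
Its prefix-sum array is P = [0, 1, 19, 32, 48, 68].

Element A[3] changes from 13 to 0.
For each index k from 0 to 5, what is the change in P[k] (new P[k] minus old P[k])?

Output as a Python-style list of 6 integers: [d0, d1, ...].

Answer: [0, 0, 0, -13, -13, -13]

Derivation:
Element change: A[3] 13 -> 0, delta = -13
For k < 3: P[k] unchanged, delta_P[k] = 0
For k >= 3: P[k] shifts by exactly -13
Delta array: [0, 0, 0, -13, -13, -13]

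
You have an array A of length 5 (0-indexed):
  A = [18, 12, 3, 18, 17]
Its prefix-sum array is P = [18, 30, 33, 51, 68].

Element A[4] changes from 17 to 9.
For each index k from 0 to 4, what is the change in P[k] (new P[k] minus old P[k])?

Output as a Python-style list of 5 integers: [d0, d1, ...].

Element change: A[4] 17 -> 9, delta = -8
For k < 4: P[k] unchanged, delta_P[k] = 0
For k >= 4: P[k] shifts by exactly -8
Delta array: [0, 0, 0, 0, -8]

Answer: [0, 0, 0, 0, -8]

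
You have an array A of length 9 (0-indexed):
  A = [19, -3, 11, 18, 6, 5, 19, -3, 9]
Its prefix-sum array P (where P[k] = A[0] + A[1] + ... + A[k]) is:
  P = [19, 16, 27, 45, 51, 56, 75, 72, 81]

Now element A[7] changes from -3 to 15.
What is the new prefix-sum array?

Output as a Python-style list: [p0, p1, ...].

Answer: [19, 16, 27, 45, 51, 56, 75, 90, 99]

Derivation:
Change: A[7] -3 -> 15, delta = 18
P[k] for k < 7: unchanged (A[7] not included)
P[k] for k >= 7: shift by delta = 18
  P[0] = 19 + 0 = 19
  P[1] = 16 + 0 = 16
  P[2] = 27 + 0 = 27
  P[3] = 45 + 0 = 45
  P[4] = 51 + 0 = 51
  P[5] = 56 + 0 = 56
  P[6] = 75 + 0 = 75
  P[7] = 72 + 18 = 90
  P[8] = 81 + 18 = 99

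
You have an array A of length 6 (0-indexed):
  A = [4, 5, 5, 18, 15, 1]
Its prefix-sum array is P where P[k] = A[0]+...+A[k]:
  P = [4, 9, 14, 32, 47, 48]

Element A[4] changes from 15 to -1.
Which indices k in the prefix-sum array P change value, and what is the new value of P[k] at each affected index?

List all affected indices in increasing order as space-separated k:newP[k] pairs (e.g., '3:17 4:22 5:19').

P[k] = A[0] + ... + A[k]
P[k] includes A[4] iff k >= 4
Affected indices: 4, 5, ..., 5; delta = -16
  P[4]: 47 + -16 = 31
  P[5]: 48 + -16 = 32

Answer: 4:31 5:32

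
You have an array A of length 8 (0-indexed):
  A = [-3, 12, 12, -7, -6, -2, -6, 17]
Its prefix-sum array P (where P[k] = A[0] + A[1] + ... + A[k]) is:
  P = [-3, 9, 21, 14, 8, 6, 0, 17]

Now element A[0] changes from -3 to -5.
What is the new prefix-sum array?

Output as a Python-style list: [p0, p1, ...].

Answer: [-5, 7, 19, 12, 6, 4, -2, 15]

Derivation:
Change: A[0] -3 -> -5, delta = -2
P[k] for k < 0: unchanged (A[0] not included)
P[k] for k >= 0: shift by delta = -2
  P[0] = -3 + -2 = -5
  P[1] = 9 + -2 = 7
  P[2] = 21 + -2 = 19
  P[3] = 14 + -2 = 12
  P[4] = 8 + -2 = 6
  P[5] = 6 + -2 = 4
  P[6] = 0 + -2 = -2
  P[7] = 17 + -2 = 15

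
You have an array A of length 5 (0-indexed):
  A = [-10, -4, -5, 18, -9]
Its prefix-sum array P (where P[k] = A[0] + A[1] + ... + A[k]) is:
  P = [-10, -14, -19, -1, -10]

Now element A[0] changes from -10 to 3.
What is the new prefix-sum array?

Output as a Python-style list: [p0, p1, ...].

Answer: [3, -1, -6, 12, 3]

Derivation:
Change: A[0] -10 -> 3, delta = 13
P[k] for k < 0: unchanged (A[0] not included)
P[k] for k >= 0: shift by delta = 13
  P[0] = -10 + 13 = 3
  P[1] = -14 + 13 = -1
  P[2] = -19 + 13 = -6
  P[3] = -1 + 13 = 12
  P[4] = -10 + 13 = 3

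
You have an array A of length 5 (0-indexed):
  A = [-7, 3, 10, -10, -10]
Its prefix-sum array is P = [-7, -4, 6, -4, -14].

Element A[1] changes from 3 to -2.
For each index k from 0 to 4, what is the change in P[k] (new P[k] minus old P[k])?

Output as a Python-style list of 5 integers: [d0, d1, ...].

Answer: [0, -5, -5, -5, -5]

Derivation:
Element change: A[1] 3 -> -2, delta = -5
For k < 1: P[k] unchanged, delta_P[k] = 0
For k >= 1: P[k] shifts by exactly -5
Delta array: [0, -5, -5, -5, -5]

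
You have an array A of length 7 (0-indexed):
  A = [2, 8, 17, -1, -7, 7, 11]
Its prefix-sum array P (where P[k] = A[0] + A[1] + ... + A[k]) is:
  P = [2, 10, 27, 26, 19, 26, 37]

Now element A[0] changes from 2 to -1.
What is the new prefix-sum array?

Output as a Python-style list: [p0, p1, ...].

Change: A[0] 2 -> -1, delta = -3
P[k] for k < 0: unchanged (A[0] not included)
P[k] for k >= 0: shift by delta = -3
  P[0] = 2 + -3 = -1
  P[1] = 10 + -3 = 7
  P[2] = 27 + -3 = 24
  P[3] = 26 + -3 = 23
  P[4] = 19 + -3 = 16
  P[5] = 26 + -3 = 23
  P[6] = 37 + -3 = 34

Answer: [-1, 7, 24, 23, 16, 23, 34]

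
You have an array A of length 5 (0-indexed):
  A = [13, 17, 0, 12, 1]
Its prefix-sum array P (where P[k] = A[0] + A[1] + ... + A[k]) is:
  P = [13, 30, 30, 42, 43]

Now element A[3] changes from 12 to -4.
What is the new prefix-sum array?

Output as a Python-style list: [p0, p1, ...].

Change: A[3] 12 -> -4, delta = -16
P[k] for k < 3: unchanged (A[3] not included)
P[k] for k >= 3: shift by delta = -16
  P[0] = 13 + 0 = 13
  P[1] = 30 + 0 = 30
  P[2] = 30 + 0 = 30
  P[3] = 42 + -16 = 26
  P[4] = 43 + -16 = 27

Answer: [13, 30, 30, 26, 27]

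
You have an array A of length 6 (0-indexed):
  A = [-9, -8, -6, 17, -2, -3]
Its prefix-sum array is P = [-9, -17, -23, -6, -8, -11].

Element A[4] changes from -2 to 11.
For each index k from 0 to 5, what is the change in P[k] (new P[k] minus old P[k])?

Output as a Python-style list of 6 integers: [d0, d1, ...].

Answer: [0, 0, 0, 0, 13, 13]

Derivation:
Element change: A[4] -2 -> 11, delta = 13
For k < 4: P[k] unchanged, delta_P[k] = 0
For k >= 4: P[k] shifts by exactly 13
Delta array: [0, 0, 0, 0, 13, 13]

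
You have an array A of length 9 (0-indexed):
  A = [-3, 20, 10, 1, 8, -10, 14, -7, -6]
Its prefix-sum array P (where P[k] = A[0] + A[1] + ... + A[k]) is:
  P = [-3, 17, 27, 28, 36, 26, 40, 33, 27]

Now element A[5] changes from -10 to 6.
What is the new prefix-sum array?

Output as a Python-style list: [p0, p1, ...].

Change: A[5] -10 -> 6, delta = 16
P[k] for k < 5: unchanged (A[5] not included)
P[k] for k >= 5: shift by delta = 16
  P[0] = -3 + 0 = -3
  P[1] = 17 + 0 = 17
  P[2] = 27 + 0 = 27
  P[3] = 28 + 0 = 28
  P[4] = 36 + 0 = 36
  P[5] = 26 + 16 = 42
  P[6] = 40 + 16 = 56
  P[7] = 33 + 16 = 49
  P[8] = 27 + 16 = 43

Answer: [-3, 17, 27, 28, 36, 42, 56, 49, 43]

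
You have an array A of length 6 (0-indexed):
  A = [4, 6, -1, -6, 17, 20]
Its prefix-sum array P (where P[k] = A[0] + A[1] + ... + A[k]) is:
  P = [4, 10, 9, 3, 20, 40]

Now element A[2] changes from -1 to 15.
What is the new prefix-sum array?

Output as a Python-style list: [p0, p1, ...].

Answer: [4, 10, 25, 19, 36, 56]

Derivation:
Change: A[2] -1 -> 15, delta = 16
P[k] for k < 2: unchanged (A[2] not included)
P[k] for k >= 2: shift by delta = 16
  P[0] = 4 + 0 = 4
  P[1] = 10 + 0 = 10
  P[2] = 9 + 16 = 25
  P[3] = 3 + 16 = 19
  P[4] = 20 + 16 = 36
  P[5] = 40 + 16 = 56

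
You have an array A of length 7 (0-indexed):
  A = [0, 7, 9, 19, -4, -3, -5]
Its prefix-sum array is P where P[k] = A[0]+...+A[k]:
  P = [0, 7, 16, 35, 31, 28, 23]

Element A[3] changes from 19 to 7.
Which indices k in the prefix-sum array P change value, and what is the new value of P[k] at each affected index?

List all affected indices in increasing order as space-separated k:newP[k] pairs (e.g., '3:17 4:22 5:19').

P[k] = A[0] + ... + A[k]
P[k] includes A[3] iff k >= 3
Affected indices: 3, 4, ..., 6; delta = -12
  P[3]: 35 + -12 = 23
  P[4]: 31 + -12 = 19
  P[5]: 28 + -12 = 16
  P[6]: 23 + -12 = 11

Answer: 3:23 4:19 5:16 6:11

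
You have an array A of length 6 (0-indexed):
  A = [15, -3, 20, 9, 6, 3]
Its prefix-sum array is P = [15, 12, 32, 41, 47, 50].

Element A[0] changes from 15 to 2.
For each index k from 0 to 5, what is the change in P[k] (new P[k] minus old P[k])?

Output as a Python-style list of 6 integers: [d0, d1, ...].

Element change: A[0] 15 -> 2, delta = -13
For k < 0: P[k] unchanged, delta_P[k] = 0
For k >= 0: P[k] shifts by exactly -13
Delta array: [-13, -13, -13, -13, -13, -13]

Answer: [-13, -13, -13, -13, -13, -13]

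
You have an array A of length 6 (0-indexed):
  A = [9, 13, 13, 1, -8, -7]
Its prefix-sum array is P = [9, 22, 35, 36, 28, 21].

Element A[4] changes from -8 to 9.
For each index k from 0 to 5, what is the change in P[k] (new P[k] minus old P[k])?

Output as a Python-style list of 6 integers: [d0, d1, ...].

Answer: [0, 0, 0, 0, 17, 17]

Derivation:
Element change: A[4] -8 -> 9, delta = 17
For k < 4: P[k] unchanged, delta_P[k] = 0
For k >= 4: P[k] shifts by exactly 17
Delta array: [0, 0, 0, 0, 17, 17]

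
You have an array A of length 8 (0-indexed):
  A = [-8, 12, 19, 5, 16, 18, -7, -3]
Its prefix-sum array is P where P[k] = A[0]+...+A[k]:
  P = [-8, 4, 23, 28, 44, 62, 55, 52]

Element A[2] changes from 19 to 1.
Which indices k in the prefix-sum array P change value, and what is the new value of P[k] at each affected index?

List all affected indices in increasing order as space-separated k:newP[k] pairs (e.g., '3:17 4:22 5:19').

Answer: 2:5 3:10 4:26 5:44 6:37 7:34

Derivation:
P[k] = A[0] + ... + A[k]
P[k] includes A[2] iff k >= 2
Affected indices: 2, 3, ..., 7; delta = -18
  P[2]: 23 + -18 = 5
  P[3]: 28 + -18 = 10
  P[4]: 44 + -18 = 26
  P[5]: 62 + -18 = 44
  P[6]: 55 + -18 = 37
  P[7]: 52 + -18 = 34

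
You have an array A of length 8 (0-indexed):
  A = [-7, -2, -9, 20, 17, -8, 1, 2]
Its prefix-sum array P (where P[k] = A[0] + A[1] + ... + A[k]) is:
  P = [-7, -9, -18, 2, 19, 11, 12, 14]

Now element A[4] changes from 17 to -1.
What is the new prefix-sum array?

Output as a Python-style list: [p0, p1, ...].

Answer: [-7, -9, -18, 2, 1, -7, -6, -4]

Derivation:
Change: A[4] 17 -> -1, delta = -18
P[k] for k < 4: unchanged (A[4] not included)
P[k] for k >= 4: shift by delta = -18
  P[0] = -7 + 0 = -7
  P[1] = -9 + 0 = -9
  P[2] = -18 + 0 = -18
  P[3] = 2 + 0 = 2
  P[4] = 19 + -18 = 1
  P[5] = 11 + -18 = -7
  P[6] = 12 + -18 = -6
  P[7] = 14 + -18 = -4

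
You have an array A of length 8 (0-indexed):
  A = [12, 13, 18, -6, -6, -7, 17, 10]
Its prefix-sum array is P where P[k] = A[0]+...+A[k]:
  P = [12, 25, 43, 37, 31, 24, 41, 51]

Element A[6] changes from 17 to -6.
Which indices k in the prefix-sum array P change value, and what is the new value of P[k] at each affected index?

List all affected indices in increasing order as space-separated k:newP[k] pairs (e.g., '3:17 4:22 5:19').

Answer: 6:18 7:28

Derivation:
P[k] = A[0] + ... + A[k]
P[k] includes A[6] iff k >= 6
Affected indices: 6, 7, ..., 7; delta = -23
  P[6]: 41 + -23 = 18
  P[7]: 51 + -23 = 28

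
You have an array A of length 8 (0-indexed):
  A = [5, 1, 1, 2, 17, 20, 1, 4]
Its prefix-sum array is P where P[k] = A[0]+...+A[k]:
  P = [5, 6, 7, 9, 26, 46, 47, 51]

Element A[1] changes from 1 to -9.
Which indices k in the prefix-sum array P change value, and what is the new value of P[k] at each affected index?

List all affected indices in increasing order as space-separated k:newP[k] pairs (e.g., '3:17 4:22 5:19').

Answer: 1:-4 2:-3 3:-1 4:16 5:36 6:37 7:41

Derivation:
P[k] = A[0] + ... + A[k]
P[k] includes A[1] iff k >= 1
Affected indices: 1, 2, ..., 7; delta = -10
  P[1]: 6 + -10 = -4
  P[2]: 7 + -10 = -3
  P[3]: 9 + -10 = -1
  P[4]: 26 + -10 = 16
  P[5]: 46 + -10 = 36
  P[6]: 47 + -10 = 37
  P[7]: 51 + -10 = 41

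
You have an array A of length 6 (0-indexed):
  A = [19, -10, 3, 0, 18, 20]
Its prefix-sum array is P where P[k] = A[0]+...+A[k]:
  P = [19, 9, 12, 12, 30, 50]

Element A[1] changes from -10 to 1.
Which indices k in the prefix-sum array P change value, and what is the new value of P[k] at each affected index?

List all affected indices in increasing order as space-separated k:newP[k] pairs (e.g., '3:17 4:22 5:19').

Answer: 1:20 2:23 3:23 4:41 5:61

Derivation:
P[k] = A[0] + ... + A[k]
P[k] includes A[1] iff k >= 1
Affected indices: 1, 2, ..., 5; delta = 11
  P[1]: 9 + 11 = 20
  P[2]: 12 + 11 = 23
  P[3]: 12 + 11 = 23
  P[4]: 30 + 11 = 41
  P[5]: 50 + 11 = 61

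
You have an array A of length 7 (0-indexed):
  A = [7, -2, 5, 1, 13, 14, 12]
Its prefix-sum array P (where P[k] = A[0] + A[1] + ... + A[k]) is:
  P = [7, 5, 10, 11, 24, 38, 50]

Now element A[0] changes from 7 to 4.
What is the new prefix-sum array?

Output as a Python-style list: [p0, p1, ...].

Change: A[0] 7 -> 4, delta = -3
P[k] for k < 0: unchanged (A[0] not included)
P[k] for k >= 0: shift by delta = -3
  P[0] = 7 + -3 = 4
  P[1] = 5 + -3 = 2
  P[2] = 10 + -3 = 7
  P[3] = 11 + -3 = 8
  P[4] = 24 + -3 = 21
  P[5] = 38 + -3 = 35
  P[6] = 50 + -3 = 47

Answer: [4, 2, 7, 8, 21, 35, 47]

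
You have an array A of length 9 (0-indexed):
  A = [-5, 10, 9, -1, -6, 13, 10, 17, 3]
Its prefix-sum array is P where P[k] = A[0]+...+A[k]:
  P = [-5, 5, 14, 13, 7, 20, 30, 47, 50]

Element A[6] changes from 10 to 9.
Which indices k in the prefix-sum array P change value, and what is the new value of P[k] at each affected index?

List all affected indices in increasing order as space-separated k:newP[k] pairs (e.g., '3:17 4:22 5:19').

Answer: 6:29 7:46 8:49

Derivation:
P[k] = A[0] + ... + A[k]
P[k] includes A[6] iff k >= 6
Affected indices: 6, 7, ..., 8; delta = -1
  P[6]: 30 + -1 = 29
  P[7]: 47 + -1 = 46
  P[8]: 50 + -1 = 49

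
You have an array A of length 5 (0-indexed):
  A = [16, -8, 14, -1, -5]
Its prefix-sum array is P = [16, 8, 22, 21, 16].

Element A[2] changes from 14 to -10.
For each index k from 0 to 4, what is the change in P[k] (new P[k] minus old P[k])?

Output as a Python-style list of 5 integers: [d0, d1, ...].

Answer: [0, 0, -24, -24, -24]

Derivation:
Element change: A[2] 14 -> -10, delta = -24
For k < 2: P[k] unchanged, delta_P[k] = 0
For k >= 2: P[k] shifts by exactly -24
Delta array: [0, 0, -24, -24, -24]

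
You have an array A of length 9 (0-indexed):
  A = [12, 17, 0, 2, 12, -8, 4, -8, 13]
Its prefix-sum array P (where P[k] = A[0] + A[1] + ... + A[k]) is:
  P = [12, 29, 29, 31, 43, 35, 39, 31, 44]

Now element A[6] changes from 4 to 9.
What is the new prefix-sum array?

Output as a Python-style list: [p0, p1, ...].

Answer: [12, 29, 29, 31, 43, 35, 44, 36, 49]

Derivation:
Change: A[6] 4 -> 9, delta = 5
P[k] for k < 6: unchanged (A[6] not included)
P[k] for k >= 6: shift by delta = 5
  P[0] = 12 + 0 = 12
  P[1] = 29 + 0 = 29
  P[2] = 29 + 0 = 29
  P[3] = 31 + 0 = 31
  P[4] = 43 + 0 = 43
  P[5] = 35 + 0 = 35
  P[6] = 39 + 5 = 44
  P[7] = 31 + 5 = 36
  P[8] = 44 + 5 = 49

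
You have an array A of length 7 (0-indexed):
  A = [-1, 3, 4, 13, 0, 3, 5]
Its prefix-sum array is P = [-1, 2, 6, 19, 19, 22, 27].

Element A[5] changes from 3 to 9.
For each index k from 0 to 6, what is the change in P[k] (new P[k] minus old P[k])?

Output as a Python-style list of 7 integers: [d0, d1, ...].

Answer: [0, 0, 0, 0, 0, 6, 6]

Derivation:
Element change: A[5] 3 -> 9, delta = 6
For k < 5: P[k] unchanged, delta_P[k] = 0
For k >= 5: P[k] shifts by exactly 6
Delta array: [0, 0, 0, 0, 0, 6, 6]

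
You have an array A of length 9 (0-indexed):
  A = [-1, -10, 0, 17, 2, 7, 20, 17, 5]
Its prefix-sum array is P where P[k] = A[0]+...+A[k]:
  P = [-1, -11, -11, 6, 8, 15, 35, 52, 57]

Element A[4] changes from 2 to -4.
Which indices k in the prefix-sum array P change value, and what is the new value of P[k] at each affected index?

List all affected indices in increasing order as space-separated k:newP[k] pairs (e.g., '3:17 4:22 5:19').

P[k] = A[0] + ... + A[k]
P[k] includes A[4] iff k >= 4
Affected indices: 4, 5, ..., 8; delta = -6
  P[4]: 8 + -6 = 2
  P[5]: 15 + -6 = 9
  P[6]: 35 + -6 = 29
  P[7]: 52 + -6 = 46
  P[8]: 57 + -6 = 51

Answer: 4:2 5:9 6:29 7:46 8:51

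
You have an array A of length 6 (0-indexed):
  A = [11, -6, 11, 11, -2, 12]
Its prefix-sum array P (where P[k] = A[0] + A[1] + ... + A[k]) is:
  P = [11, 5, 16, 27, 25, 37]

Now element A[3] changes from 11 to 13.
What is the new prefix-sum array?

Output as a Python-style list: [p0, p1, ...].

Answer: [11, 5, 16, 29, 27, 39]

Derivation:
Change: A[3] 11 -> 13, delta = 2
P[k] for k < 3: unchanged (A[3] not included)
P[k] for k >= 3: shift by delta = 2
  P[0] = 11 + 0 = 11
  P[1] = 5 + 0 = 5
  P[2] = 16 + 0 = 16
  P[3] = 27 + 2 = 29
  P[4] = 25 + 2 = 27
  P[5] = 37 + 2 = 39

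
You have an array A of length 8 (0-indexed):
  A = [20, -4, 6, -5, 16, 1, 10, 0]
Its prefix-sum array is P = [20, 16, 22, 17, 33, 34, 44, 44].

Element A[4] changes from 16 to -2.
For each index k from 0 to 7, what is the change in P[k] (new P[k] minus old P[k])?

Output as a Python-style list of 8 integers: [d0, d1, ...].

Element change: A[4] 16 -> -2, delta = -18
For k < 4: P[k] unchanged, delta_P[k] = 0
For k >= 4: P[k] shifts by exactly -18
Delta array: [0, 0, 0, 0, -18, -18, -18, -18]

Answer: [0, 0, 0, 0, -18, -18, -18, -18]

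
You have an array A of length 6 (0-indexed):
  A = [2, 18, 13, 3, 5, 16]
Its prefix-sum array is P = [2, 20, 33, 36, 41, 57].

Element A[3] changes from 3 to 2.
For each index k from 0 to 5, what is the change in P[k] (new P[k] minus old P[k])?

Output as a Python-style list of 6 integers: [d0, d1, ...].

Answer: [0, 0, 0, -1, -1, -1]

Derivation:
Element change: A[3] 3 -> 2, delta = -1
For k < 3: P[k] unchanged, delta_P[k] = 0
For k >= 3: P[k] shifts by exactly -1
Delta array: [0, 0, 0, -1, -1, -1]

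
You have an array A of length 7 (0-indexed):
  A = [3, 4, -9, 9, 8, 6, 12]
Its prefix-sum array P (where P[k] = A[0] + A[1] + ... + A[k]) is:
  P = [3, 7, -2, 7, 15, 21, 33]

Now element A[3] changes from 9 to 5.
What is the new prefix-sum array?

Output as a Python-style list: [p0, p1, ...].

Answer: [3, 7, -2, 3, 11, 17, 29]

Derivation:
Change: A[3] 9 -> 5, delta = -4
P[k] for k < 3: unchanged (A[3] not included)
P[k] for k >= 3: shift by delta = -4
  P[0] = 3 + 0 = 3
  P[1] = 7 + 0 = 7
  P[2] = -2 + 0 = -2
  P[3] = 7 + -4 = 3
  P[4] = 15 + -4 = 11
  P[5] = 21 + -4 = 17
  P[6] = 33 + -4 = 29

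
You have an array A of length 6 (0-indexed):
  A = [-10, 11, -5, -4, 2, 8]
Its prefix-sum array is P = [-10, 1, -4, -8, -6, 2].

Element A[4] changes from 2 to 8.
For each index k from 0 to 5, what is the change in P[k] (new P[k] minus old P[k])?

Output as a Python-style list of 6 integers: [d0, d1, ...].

Element change: A[4] 2 -> 8, delta = 6
For k < 4: P[k] unchanged, delta_P[k] = 0
For k >= 4: P[k] shifts by exactly 6
Delta array: [0, 0, 0, 0, 6, 6]

Answer: [0, 0, 0, 0, 6, 6]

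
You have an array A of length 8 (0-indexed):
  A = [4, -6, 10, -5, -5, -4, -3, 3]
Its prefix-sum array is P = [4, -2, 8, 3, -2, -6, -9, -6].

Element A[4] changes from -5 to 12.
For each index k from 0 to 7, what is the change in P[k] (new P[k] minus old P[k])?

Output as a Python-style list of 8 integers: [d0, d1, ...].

Element change: A[4] -5 -> 12, delta = 17
For k < 4: P[k] unchanged, delta_P[k] = 0
For k >= 4: P[k] shifts by exactly 17
Delta array: [0, 0, 0, 0, 17, 17, 17, 17]

Answer: [0, 0, 0, 0, 17, 17, 17, 17]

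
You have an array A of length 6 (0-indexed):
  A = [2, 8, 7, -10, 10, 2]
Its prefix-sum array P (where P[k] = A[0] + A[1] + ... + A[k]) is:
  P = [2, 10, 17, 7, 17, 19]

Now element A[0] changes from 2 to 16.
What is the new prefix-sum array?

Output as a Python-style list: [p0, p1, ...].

Change: A[0] 2 -> 16, delta = 14
P[k] for k < 0: unchanged (A[0] not included)
P[k] for k >= 0: shift by delta = 14
  P[0] = 2 + 14 = 16
  P[1] = 10 + 14 = 24
  P[2] = 17 + 14 = 31
  P[3] = 7 + 14 = 21
  P[4] = 17 + 14 = 31
  P[5] = 19 + 14 = 33

Answer: [16, 24, 31, 21, 31, 33]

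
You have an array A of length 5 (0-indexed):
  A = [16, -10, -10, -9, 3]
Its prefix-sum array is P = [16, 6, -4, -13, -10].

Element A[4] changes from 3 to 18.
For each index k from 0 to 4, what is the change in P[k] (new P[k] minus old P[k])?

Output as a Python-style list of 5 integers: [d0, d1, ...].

Answer: [0, 0, 0, 0, 15]

Derivation:
Element change: A[4] 3 -> 18, delta = 15
For k < 4: P[k] unchanged, delta_P[k] = 0
For k >= 4: P[k] shifts by exactly 15
Delta array: [0, 0, 0, 0, 15]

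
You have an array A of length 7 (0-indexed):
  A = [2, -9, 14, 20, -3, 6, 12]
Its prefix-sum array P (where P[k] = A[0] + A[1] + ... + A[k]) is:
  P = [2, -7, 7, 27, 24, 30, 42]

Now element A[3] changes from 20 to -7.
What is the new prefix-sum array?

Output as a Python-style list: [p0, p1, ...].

Change: A[3] 20 -> -7, delta = -27
P[k] for k < 3: unchanged (A[3] not included)
P[k] for k >= 3: shift by delta = -27
  P[0] = 2 + 0 = 2
  P[1] = -7 + 0 = -7
  P[2] = 7 + 0 = 7
  P[3] = 27 + -27 = 0
  P[4] = 24 + -27 = -3
  P[5] = 30 + -27 = 3
  P[6] = 42 + -27 = 15

Answer: [2, -7, 7, 0, -3, 3, 15]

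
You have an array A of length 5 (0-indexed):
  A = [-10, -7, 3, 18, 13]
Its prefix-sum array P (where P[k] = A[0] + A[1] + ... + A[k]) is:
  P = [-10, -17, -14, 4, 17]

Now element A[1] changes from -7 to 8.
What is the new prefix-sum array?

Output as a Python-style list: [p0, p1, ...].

Change: A[1] -7 -> 8, delta = 15
P[k] for k < 1: unchanged (A[1] not included)
P[k] for k >= 1: shift by delta = 15
  P[0] = -10 + 0 = -10
  P[1] = -17 + 15 = -2
  P[2] = -14 + 15 = 1
  P[3] = 4 + 15 = 19
  P[4] = 17 + 15 = 32

Answer: [-10, -2, 1, 19, 32]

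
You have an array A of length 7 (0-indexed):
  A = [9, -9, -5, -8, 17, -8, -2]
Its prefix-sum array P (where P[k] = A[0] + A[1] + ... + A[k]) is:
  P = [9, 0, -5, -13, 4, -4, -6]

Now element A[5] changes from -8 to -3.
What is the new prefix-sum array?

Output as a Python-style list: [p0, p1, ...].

Answer: [9, 0, -5, -13, 4, 1, -1]

Derivation:
Change: A[5] -8 -> -3, delta = 5
P[k] for k < 5: unchanged (A[5] not included)
P[k] for k >= 5: shift by delta = 5
  P[0] = 9 + 0 = 9
  P[1] = 0 + 0 = 0
  P[2] = -5 + 0 = -5
  P[3] = -13 + 0 = -13
  P[4] = 4 + 0 = 4
  P[5] = -4 + 5 = 1
  P[6] = -6 + 5 = -1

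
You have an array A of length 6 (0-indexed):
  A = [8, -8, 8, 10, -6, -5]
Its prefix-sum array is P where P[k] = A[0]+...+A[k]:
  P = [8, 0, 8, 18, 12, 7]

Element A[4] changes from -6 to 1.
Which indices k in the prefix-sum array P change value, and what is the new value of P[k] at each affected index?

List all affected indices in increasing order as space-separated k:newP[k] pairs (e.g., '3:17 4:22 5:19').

P[k] = A[0] + ... + A[k]
P[k] includes A[4] iff k >= 4
Affected indices: 4, 5, ..., 5; delta = 7
  P[4]: 12 + 7 = 19
  P[5]: 7 + 7 = 14

Answer: 4:19 5:14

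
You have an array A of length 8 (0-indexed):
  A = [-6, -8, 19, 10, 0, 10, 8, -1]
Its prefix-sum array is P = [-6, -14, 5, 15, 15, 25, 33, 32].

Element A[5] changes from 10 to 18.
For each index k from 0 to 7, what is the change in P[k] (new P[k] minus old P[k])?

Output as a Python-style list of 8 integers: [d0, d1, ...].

Answer: [0, 0, 0, 0, 0, 8, 8, 8]

Derivation:
Element change: A[5] 10 -> 18, delta = 8
For k < 5: P[k] unchanged, delta_P[k] = 0
For k >= 5: P[k] shifts by exactly 8
Delta array: [0, 0, 0, 0, 0, 8, 8, 8]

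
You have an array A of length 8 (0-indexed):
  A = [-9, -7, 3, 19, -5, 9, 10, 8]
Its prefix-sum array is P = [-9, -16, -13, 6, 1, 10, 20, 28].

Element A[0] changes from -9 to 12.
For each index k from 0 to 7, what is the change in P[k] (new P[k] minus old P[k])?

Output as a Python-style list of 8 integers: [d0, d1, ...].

Answer: [21, 21, 21, 21, 21, 21, 21, 21]

Derivation:
Element change: A[0] -9 -> 12, delta = 21
For k < 0: P[k] unchanged, delta_P[k] = 0
For k >= 0: P[k] shifts by exactly 21
Delta array: [21, 21, 21, 21, 21, 21, 21, 21]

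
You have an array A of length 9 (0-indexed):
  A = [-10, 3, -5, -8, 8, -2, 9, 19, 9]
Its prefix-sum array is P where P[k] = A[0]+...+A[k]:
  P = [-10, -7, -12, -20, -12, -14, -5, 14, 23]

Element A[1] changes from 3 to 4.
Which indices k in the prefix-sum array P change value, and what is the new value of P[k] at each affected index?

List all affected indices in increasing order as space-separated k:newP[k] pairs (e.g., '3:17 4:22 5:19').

Answer: 1:-6 2:-11 3:-19 4:-11 5:-13 6:-4 7:15 8:24

Derivation:
P[k] = A[0] + ... + A[k]
P[k] includes A[1] iff k >= 1
Affected indices: 1, 2, ..., 8; delta = 1
  P[1]: -7 + 1 = -6
  P[2]: -12 + 1 = -11
  P[3]: -20 + 1 = -19
  P[4]: -12 + 1 = -11
  P[5]: -14 + 1 = -13
  P[6]: -5 + 1 = -4
  P[7]: 14 + 1 = 15
  P[8]: 23 + 1 = 24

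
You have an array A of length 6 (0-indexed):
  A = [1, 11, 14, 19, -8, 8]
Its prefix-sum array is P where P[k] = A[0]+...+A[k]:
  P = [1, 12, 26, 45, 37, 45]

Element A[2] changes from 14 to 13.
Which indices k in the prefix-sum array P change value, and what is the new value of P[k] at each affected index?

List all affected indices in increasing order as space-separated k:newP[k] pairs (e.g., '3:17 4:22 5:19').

P[k] = A[0] + ... + A[k]
P[k] includes A[2] iff k >= 2
Affected indices: 2, 3, ..., 5; delta = -1
  P[2]: 26 + -1 = 25
  P[3]: 45 + -1 = 44
  P[4]: 37 + -1 = 36
  P[5]: 45 + -1 = 44

Answer: 2:25 3:44 4:36 5:44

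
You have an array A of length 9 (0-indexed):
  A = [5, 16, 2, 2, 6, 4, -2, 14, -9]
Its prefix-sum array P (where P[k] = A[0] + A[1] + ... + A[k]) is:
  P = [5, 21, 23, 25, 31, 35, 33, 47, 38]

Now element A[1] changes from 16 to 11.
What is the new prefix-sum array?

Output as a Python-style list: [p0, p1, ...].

Answer: [5, 16, 18, 20, 26, 30, 28, 42, 33]

Derivation:
Change: A[1] 16 -> 11, delta = -5
P[k] for k < 1: unchanged (A[1] not included)
P[k] for k >= 1: shift by delta = -5
  P[0] = 5 + 0 = 5
  P[1] = 21 + -5 = 16
  P[2] = 23 + -5 = 18
  P[3] = 25 + -5 = 20
  P[4] = 31 + -5 = 26
  P[5] = 35 + -5 = 30
  P[6] = 33 + -5 = 28
  P[7] = 47 + -5 = 42
  P[8] = 38 + -5 = 33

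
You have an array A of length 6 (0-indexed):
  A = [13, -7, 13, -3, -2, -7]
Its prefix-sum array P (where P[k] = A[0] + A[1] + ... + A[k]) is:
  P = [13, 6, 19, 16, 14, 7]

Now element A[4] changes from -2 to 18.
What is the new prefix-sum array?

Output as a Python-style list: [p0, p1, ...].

Change: A[4] -2 -> 18, delta = 20
P[k] for k < 4: unchanged (A[4] not included)
P[k] for k >= 4: shift by delta = 20
  P[0] = 13 + 0 = 13
  P[1] = 6 + 0 = 6
  P[2] = 19 + 0 = 19
  P[3] = 16 + 0 = 16
  P[4] = 14 + 20 = 34
  P[5] = 7 + 20 = 27

Answer: [13, 6, 19, 16, 34, 27]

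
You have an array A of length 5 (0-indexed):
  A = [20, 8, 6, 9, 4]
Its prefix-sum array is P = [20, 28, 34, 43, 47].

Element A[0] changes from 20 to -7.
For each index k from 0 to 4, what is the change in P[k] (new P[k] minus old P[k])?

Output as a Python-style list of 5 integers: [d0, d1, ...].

Element change: A[0] 20 -> -7, delta = -27
For k < 0: P[k] unchanged, delta_P[k] = 0
For k >= 0: P[k] shifts by exactly -27
Delta array: [-27, -27, -27, -27, -27]

Answer: [-27, -27, -27, -27, -27]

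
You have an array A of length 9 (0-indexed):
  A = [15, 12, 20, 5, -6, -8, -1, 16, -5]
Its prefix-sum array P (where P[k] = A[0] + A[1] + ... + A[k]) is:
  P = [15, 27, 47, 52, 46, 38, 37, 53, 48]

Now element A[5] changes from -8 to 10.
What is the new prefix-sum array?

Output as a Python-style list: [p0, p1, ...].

Change: A[5] -8 -> 10, delta = 18
P[k] for k < 5: unchanged (A[5] not included)
P[k] for k >= 5: shift by delta = 18
  P[0] = 15 + 0 = 15
  P[1] = 27 + 0 = 27
  P[2] = 47 + 0 = 47
  P[3] = 52 + 0 = 52
  P[4] = 46 + 0 = 46
  P[5] = 38 + 18 = 56
  P[6] = 37 + 18 = 55
  P[7] = 53 + 18 = 71
  P[8] = 48 + 18 = 66

Answer: [15, 27, 47, 52, 46, 56, 55, 71, 66]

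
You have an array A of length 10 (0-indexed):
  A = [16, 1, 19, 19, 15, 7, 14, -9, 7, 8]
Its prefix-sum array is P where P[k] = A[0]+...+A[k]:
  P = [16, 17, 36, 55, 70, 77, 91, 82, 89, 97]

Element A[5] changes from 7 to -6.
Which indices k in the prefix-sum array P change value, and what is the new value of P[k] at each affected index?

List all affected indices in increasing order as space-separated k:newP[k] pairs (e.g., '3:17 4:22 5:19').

Answer: 5:64 6:78 7:69 8:76 9:84

Derivation:
P[k] = A[0] + ... + A[k]
P[k] includes A[5] iff k >= 5
Affected indices: 5, 6, ..., 9; delta = -13
  P[5]: 77 + -13 = 64
  P[6]: 91 + -13 = 78
  P[7]: 82 + -13 = 69
  P[8]: 89 + -13 = 76
  P[9]: 97 + -13 = 84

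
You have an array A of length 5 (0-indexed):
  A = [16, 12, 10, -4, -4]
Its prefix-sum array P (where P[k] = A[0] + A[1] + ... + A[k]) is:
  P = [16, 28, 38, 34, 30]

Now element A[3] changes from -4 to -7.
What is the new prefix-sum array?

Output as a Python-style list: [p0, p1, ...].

Change: A[3] -4 -> -7, delta = -3
P[k] for k < 3: unchanged (A[3] not included)
P[k] for k >= 3: shift by delta = -3
  P[0] = 16 + 0 = 16
  P[1] = 28 + 0 = 28
  P[2] = 38 + 0 = 38
  P[3] = 34 + -3 = 31
  P[4] = 30 + -3 = 27

Answer: [16, 28, 38, 31, 27]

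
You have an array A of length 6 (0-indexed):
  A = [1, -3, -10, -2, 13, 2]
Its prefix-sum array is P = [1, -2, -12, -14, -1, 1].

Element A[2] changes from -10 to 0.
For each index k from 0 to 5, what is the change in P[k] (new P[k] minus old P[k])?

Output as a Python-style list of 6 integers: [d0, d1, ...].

Answer: [0, 0, 10, 10, 10, 10]

Derivation:
Element change: A[2] -10 -> 0, delta = 10
For k < 2: P[k] unchanged, delta_P[k] = 0
For k >= 2: P[k] shifts by exactly 10
Delta array: [0, 0, 10, 10, 10, 10]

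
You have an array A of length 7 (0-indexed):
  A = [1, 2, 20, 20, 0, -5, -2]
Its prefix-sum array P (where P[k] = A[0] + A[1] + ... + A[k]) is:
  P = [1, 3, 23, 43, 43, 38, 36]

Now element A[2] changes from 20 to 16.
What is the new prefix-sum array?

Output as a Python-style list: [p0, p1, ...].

Answer: [1, 3, 19, 39, 39, 34, 32]

Derivation:
Change: A[2] 20 -> 16, delta = -4
P[k] for k < 2: unchanged (A[2] not included)
P[k] for k >= 2: shift by delta = -4
  P[0] = 1 + 0 = 1
  P[1] = 3 + 0 = 3
  P[2] = 23 + -4 = 19
  P[3] = 43 + -4 = 39
  P[4] = 43 + -4 = 39
  P[5] = 38 + -4 = 34
  P[6] = 36 + -4 = 32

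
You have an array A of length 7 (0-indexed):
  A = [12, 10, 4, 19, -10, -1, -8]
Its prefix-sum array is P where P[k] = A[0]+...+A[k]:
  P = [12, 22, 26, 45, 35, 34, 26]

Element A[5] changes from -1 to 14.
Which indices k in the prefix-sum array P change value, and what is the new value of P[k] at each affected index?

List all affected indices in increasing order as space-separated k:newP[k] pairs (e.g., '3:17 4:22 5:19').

P[k] = A[0] + ... + A[k]
P[k] includes A[5] iff k >= 5
Affected indices: 5, 6, ..., 6; delta = 15
  P[5]: 34 + 15 = 49
  P[6]: 26 + 15 = 41

Answer: 5:49 6:41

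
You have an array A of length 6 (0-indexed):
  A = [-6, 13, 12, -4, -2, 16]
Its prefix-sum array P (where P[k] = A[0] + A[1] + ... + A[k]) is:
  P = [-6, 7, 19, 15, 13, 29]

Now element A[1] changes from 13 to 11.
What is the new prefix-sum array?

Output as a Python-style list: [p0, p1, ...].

Change: A[1] 13 -> 11, delta = -2
P[k] for k < 1: unchanged (A[1] not included)
P[k] for k >= 1: shift by delta = -2
  P[0] = -6 + 0 = -6
  P[1] = 7 + -2 = 5
  P[2] = 19 + -2 = 17
  P[3] = 15 + -2 = 13
  P[4] = 13 + -2 = 11
  P[5] = 29 + -2 = 27

Answer: [-6, 5, 17, 13, 11, 27]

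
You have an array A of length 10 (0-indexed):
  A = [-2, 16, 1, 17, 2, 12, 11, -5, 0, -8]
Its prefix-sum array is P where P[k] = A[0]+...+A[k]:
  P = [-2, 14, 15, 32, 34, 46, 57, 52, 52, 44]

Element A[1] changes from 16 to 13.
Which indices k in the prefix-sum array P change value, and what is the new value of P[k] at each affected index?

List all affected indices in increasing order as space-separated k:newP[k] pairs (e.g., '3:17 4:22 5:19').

Answer: 1:11 2:12 3:29 4:31 5:43 6:54 7:49 8:49 9:41

Derivation:
P[k] = A[0] + ... + A[k]
P[k] includes A[1] iff k >= 1
Affected indices: 1, 2, ..., 9; delta = -3
  P[1]: 14 + -3 = 11
  P[2]: 15 + -3 = 12
  P[3]: 32 + -3 = 29
  P[4]: 34 + -3 = 31
  P[5]: 46 + -3 = 43
  P[6]: 57 + -3 = 54
  P[7]: 52 + -3 = 49
  P[8]: 52 + -3 = 49
  P[9]: 44 + -3 = 41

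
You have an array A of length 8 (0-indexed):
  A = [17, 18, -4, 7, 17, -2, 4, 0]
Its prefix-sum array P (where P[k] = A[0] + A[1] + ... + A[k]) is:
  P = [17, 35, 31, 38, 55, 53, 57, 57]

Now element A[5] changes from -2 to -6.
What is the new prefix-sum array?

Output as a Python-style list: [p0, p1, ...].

Change: A[5] -2 -> -6, delta = -4
P[k] for k < 5: unchanged (A[5] not included)
P[k] for k >= 5: shift by delta = -4
  P[0] = 17 + 0 = 17
  P[1] = 35 + 0 = 35
  P[2] = 31 + 0 = 31
  P[3] = 38 + 0 = 38
  P[4] = 55 + 0 = 55
  P[5] = 53 + -4 = 49
  P[6] = 57 + -4 = 53
  P[7] = 57 + -4 = 53

Answer: [17, 35, 31, 38, 55, 49, 53, 53]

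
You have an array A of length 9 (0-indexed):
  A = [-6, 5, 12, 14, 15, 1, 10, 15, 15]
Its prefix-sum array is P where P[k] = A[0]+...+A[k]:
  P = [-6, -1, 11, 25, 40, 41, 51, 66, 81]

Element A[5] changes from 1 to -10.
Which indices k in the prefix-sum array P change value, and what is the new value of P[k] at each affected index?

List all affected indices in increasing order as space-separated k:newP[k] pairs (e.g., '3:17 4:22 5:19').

Answer: 5:30 6:40 7:55 8:70

Derivation:
P[k] = A[0] + ... + A[k]
P[k] includes A[5] iff k >= 5
Affected indices: 5, 6, ..., 8; delta = -11
  P[5]: 41 + -11 = 30
  P[6]: 51 + -11 = 40
  P[7]: 66 + -11 = 55
  P[8]: 81 + -11 = 70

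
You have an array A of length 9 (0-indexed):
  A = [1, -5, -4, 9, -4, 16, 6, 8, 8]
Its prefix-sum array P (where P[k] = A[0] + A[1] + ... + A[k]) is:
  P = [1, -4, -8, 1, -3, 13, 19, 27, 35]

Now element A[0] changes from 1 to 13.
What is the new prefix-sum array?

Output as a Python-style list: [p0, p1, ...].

Change: A[0] 1 -> 13, delta = 12
P[k] for k < 0: unchanged (A[0] not included)
P[k] for k >= 0: shift by delta = 12
  P[0] = 1 + 12 = 13
  P[1] = -4 + 12 = 8
  P[2] = -8 + 12 = 4
  P[3] = 1 + 12 = 13
  P[4] = -3 + 12 = 9
  P[5] = 13 + 12 = 25
  P[6] = 19 + 12 = 31
  P[7] = 27 + 12 = 39
  P[8] = 35 + 12 = 47

Answer: [13, 8, 4, 13, 9, 25, 31, 39, 47]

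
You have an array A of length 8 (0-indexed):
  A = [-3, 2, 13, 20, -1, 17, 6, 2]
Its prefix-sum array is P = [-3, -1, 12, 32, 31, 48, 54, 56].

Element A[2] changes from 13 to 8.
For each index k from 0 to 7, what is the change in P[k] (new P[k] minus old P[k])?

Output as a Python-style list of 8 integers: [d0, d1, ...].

Element change: A[2] 13 -> 8, delta = -5
For k < 2: P[k] unchanged, delta_P[k] = 0
For k >= 2: P[k] shifts by exactly -5
Delta array: [0, 0, -5, -5, -5, -5, -5, -5]

Answer: [0, 0, -5, -5, -5, -5, -5, -5]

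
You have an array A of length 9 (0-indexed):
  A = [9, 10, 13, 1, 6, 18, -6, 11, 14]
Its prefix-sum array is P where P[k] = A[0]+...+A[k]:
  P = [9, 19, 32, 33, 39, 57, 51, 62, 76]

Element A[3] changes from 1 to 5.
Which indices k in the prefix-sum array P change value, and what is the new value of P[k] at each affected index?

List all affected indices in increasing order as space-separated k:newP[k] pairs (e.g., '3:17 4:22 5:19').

P[k] = A[0] + ... + A[k]
P[k] includes A[3] iff k >= 3
Affected indices: 3, 4, ..., 8; delta = 4
  P[3]: 33 + 4 = 37
  P[4]: 39 + 4 = 43
  P[5]: 57 + 4 = 61
  P[6]: 51 + 4 = 55
  P[7]: 62 + 4 = 66
  P[8]: 76 + 4 = 80

Answer: 3:37 4:43 5:61 6:55 7:66 8:80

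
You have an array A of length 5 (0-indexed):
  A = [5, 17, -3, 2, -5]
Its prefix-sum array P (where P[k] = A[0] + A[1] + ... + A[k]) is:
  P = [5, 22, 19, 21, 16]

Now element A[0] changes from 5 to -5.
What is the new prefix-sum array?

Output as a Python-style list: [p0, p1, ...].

Change: A[0] 5 -> -5, delta = -10
P[k] for k < 0: unchanged (A[0] not included)
P[k] for k >= 0: shift by delta = -10
  P[0] = 5 + -10 = -5
  P[1] = 22 + -10 = 12
  P[2] = 19 + -10 = 9
  P[3] = 21 + -10 = 11
  P[4] = 16 + -10 = 6

Answer: [-5, 12, 9, 11, 6]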